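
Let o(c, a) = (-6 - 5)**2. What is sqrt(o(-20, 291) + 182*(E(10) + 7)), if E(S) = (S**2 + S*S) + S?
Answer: sqrt(39615) ≈ 199.04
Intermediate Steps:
o(c, a) = 121 (o(c, a) = (-11)**2 = 121)
E(S) = S + 2*S**2 (E(S) = (S**2 + S**2) + S = 2*S**2 + S = S + 2*S**2)
sqrt(o(-20, 291) + 182*(E(10) + 7)) = sqrt(121 + 182*(10*(1 + 2*10) + 7)) = sqrt(121 + 182*(10*(1 + 20) + 7)) = sqrt(121 + 182*(10*21 + 7)) = sqrt(121 + 182*(210 + 7)) = sqrt(121 + 182*217) = sqrt(121 + 39494) = sqrt(39615)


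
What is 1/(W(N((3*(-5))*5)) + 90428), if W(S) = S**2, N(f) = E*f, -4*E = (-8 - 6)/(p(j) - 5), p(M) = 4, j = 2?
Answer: 4/637337 ≈ 6.2761e-6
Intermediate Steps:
E = -7/2 (E = -(-8 - 6)/(4*(4 - 5)) = -(-7)/(2*(-1)) = -(-7)*(-1)/2 = -1/4*14 = -7/2 ≈ -3.5000)
N(f) = -7*f/2
1/(W(N((3*(-5))*5)) + 90428) = 1/((-7*3*(-5)*5/2)**2 + 90428) = 1/((-(-105)*5/2)**2 + 90428) = 1/((-7/2*(-75))**2 + 90428) = 1/((525/2)**2 + 90428) = 1/(275625/4 + 90428) = 1/(637337/4) = 4/637337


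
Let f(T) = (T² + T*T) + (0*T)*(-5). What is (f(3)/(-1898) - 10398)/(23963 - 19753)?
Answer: -9867711/3995290 ≈ -2.4698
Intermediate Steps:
f(T) = 2*T² (f(T) = (T² + T²) + 0*(-5) = 2*T² + 0 = 2*T²)
(f(3)/(-1898) - 10398)/(23963 - 19753) = ((2*3²)/(-1898) - 10398)/(23963 - 19753) = ((2*9)*(-1/1898) - 10398)/4210 = (18*(-1/1898) - 10398)*(1/4210) = (-9/949 - 10398)*(1/4210) = -9867711/949*1/4210 = -9867711/3995290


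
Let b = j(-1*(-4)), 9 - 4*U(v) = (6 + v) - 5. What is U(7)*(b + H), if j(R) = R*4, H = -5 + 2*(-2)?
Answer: 7/4 ≈ 1.7500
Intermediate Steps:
U(v) = 2 - v/4 (U(v) = 9/4 - ((6 + v) - 5)/4 = 9/4 - (1 + v)/4 = 9/4 + (-¼ - v/4) = 2 - v/4)
H = -9 (H = -5 - 4 = -9)
j(R) = 4*R
b = 16 (b = 4*(-1*(-4)) = 4*4 = 16)
U(7)*(b + H) = (2 - ¼*7)*(16 - 9) = (2 - 7/4)*7 = (¼)*7 = 7/4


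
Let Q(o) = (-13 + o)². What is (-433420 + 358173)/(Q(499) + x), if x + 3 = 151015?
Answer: -75247/387208 ≈ -0.19433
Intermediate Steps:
x = 151012 (x = -3 + 151015 = 151012)
(-433420 + 358173)/(Q(499) + x) = (-433420 + 358173)/((-13 + 499)² + 151012) = -75247/(486² + 151012) = -75247/(236196 + 151012) = -75247/387208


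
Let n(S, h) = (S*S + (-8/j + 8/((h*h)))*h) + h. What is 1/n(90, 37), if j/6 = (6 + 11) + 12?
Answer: 3219/26188223 ≈ 0.00012292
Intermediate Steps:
j = 174 (j = 6*((6 + 11) + 12) = 6*(17 + 12) = 6*29 = 174)
n(S, h) = h + S² + h*(-4/87 + 8/h²) (n(S, h) = (S*S + (-8/174 + 8/((h*h)))*h) + h = (S² + (-8*1/174 + 8/(h²))*h) + h = (S² + (-4/87 + 8/h²)*h) + h = (S² + h*(-4/87 + 8/h²)) + h = h + S² + h*(-4/87 + 8/h²))
1/n(90, 37) = 1/(90² + 8/37 + (83/87)*37) = 1/(8100 + 8*(1/37) + 3071/87) = 1/(8100 + 8/37 + 3071/87) = 1/(26188223/3219) = 3219/26188223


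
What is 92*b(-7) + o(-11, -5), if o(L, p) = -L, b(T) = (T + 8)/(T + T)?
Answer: 31/7 ≈ 4.4286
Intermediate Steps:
b(T) = (8 + T)/(2*T) (b(T) = (8 + T)/((2*T)) = (8 + T)*(1/(2*T)) = (8 + T)/(2*T))
92*b(-7) + o(-11, -5) = 92*((½)*(8 - 7)/(-7)) - 1*(-11) = 92*((½)*(-⅐)*1) + 11 = 92*(-1/14) + 11 = -46/7 + 11 = 31/7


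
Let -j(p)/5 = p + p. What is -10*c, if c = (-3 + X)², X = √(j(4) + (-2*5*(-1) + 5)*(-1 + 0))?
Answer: 460 + 60*I*√55 ≈ 460.0 + 444.97*I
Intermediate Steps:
j(p) = -10*p (j(p) = -5*(p + p) = -10*p)
X = I*√55 (X = √(-10*4 + (-2*5*(-1) + 5)*(-1 + 0)) = √(-40 + (-10*(-1) + 5)*(-1)) = √(-40 + (10 + 5)*(-1)) = √(-40 + 15*(-1)) = √(-40 - 15) = √(-55) = I*√55 ≈ 7.4162*I)
c = (-3 + I*√55)² ≈ -46.0 - 44.497*I
-10*c = -10*(3 - I*√55)²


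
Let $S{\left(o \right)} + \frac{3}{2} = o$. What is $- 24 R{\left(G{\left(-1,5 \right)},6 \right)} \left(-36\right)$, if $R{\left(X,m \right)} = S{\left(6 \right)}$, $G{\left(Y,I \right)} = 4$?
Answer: $3888$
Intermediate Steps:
$S{\left(o \right)} = - \frac{3}{2} + o$
$R{\left(X,m \right)} = \frac{9}{2}$ ($R{\left(X,m \right)} = - \frac{3}{2} + 6 = \frac{9}{2}$)
$- 24 R{\left(G{\left(-1,5 \right)},6 \right)} \left(-36\right) = \left(-24\right) \frac{9}{2} \left(-36\right) = \left(-108\right) \left(-36\right) = 3888$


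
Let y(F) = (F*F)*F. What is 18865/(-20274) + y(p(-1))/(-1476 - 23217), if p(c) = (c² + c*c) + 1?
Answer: -155460281/166875294 ≈ -0.93160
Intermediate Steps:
p(c) = 1 + 2*c² (p(c) = (c² + c²) + 1 = 2*c² + 1 = 1 + 2*c²)
y(F) = F³ (y(F) = F²*F = F³)
18865/(-20274) + y(p(-1))/(-1476 - 23217) = 18865/(-20274) + (1 + 2*(-1)²)³/(-1476 - 23217) = 18865*(-1/20274) + (1 + 2*1)³/(-24693) = -18865/20274 + (1 + 2)³*(-1/24693) = -18865/20274 + 3³*(-1/24693) = -18865/20274 + 27*(-1/24693) = -18865/20274 - 9/8231 = -155460281/166875294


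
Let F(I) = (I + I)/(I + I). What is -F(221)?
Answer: -1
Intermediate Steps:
F(I) = 1 (F(I) = (2*I)/((2*I)) = (2*I)*(1/(2*I)) = 1)
-F(221) = -1*1 = -1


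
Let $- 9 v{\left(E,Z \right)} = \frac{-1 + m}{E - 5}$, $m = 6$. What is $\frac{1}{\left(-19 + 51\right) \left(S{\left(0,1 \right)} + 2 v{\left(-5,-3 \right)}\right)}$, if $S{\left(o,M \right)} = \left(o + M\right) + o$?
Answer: $\frac{9}{320} \approx 0.028125$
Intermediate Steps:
$v{\left(E,Z \right)} = - \frac{5}{9 \left(-5 + E\right)}$ ($v{\left(E,Z \right)} = - \frac{\left(-1 + 6\right) \frac{1}{E - 5}}{9} = - \frac{5 \frac{1}{-5 + E}}{9} = - \frac{5}{9 \left(-5 + E\right)}$)
$S{\left(o,M \right)} = M + 2 o$ ($S{\left(o,M \right)} = \left(M + o\right) + o = M + 2 o$)
$\frac{1}{\left(-19 + 51\right) \left(S{\left(0,1 \right)} + 2 v{\left(-5,-3 \right)}\right)} = \frac{1}{\left(-19 + 51\right) \left(\left(1 + 2 \cdot 0\right) + 2 \left(- \frac{5}{-45 + 9 \left(-5\right)}\right)\right)} = \frac{1}{32 \left(\left(1 + 0\right) + 2 \left(- \frac{5}{-45 - 45}\right)\right)} = \frac{1}{32 \left(1 + 2 \left(- \frac{5}{-90}\right)\right)} = \frac{1}{32 \left(1 + 2 \left(\left(-5\right) \left(- \frac{1}{90}\right)\right)\right)} = \frac{1}{32 \left(1 + 2 \cdot \frac{1}{18}\right)} = \frac{1}{32 \left(1 + \frac{1}{9}\right)} = \frac{1}{32 \cdot \frac{10}{9}} = \frac{1}{\frac{320}{9}} = \frac{9}{320}$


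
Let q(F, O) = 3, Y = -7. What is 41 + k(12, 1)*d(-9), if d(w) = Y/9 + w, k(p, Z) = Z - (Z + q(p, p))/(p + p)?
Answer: 887/27 ≈ 32.852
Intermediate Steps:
k(p, Z) = Z - (3 + Z)/(2*p) (k(p, Z) = Z - (Z + 3)/(p + p) = Z - (3 + Z)/(2*p))
d(w) = -7/9 + w
41 + k(12, 1)*d(-9) = 41 + ((½)*(-3 - 1*1 + 2*1*12)/12)*(-7/9 - 9) = 41 + ((½)*(1/12)*(-3 - 1 + 24))*(-88/9) = 41 + ((½)*(1/12)*20)*(-88/9) = 41 + (⅚)*(-88/9) = 41 - 220/27 = 887/27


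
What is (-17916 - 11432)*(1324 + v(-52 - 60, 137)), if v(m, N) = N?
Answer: -42877428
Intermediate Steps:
(-17916 - 11432)*(1324 + v(-52 - 60, 137)) = (-17916 - 11432)*(1324 + 137) = -29348*1461 = -42877428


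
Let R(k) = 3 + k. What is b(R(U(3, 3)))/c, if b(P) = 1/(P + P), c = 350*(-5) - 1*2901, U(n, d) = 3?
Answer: -1/55812 ≈ -1.7917e-5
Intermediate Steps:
c = -4651 (c = -1750 - 2901 = -4651)
b(P) = 1/(2*P)
b(R(U(3, 3)))/c = (1/(2*(3 + 3)))/(-4651) = ((½)/6)*(-1/4651) = ((½)*(⅙))*(-1/4651) = (1/12)*(-1/4651) = -1/55812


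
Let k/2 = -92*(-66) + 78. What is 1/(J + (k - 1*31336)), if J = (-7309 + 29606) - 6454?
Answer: -1/3193 ≈ -0.00031319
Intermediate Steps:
k = 12300 (k = 2*(-92*(-66) + 78) = 2*(6072 + 78) = 2*6150 = 12300)
J = 15843 (J = 22297 - 6454 = 15843)
1/(J + (k - 1*31336)) = 1/(15843 + (12300 - 1*31336)) = 1/(15843 + (12300 - 31336)) = 1/(15843 - 19036) = 1/(-3193) = -1/3193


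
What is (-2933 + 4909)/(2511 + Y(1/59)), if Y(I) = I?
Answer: 58292/74075 ≈ 0.78693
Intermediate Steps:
(-2933 + 4909)/(2511 + Y(1/59)) = (-2933 + 4909)/(2511 + 1/59) = 1976/(2511 + 1/59) = 1976/(148150/59) = 1976*(59/148150) = 58292/74075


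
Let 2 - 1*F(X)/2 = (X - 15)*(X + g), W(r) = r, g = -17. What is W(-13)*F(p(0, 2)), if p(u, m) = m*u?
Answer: 6578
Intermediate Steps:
F(X) = 4 - 2*(-17 + X)*(-15 + X) (F(X) = 4 - 2*(X - 15)*(X - 17) = 4 - 2*(-15 + X)*(-17 + X) = 4 - 2*(-17 + X)*(-15 + X))
W(-13)*F(p(0, 2)) = -13*(-506 - 2*(2*0)**2 + 64*(2*0)) = -13*(-506 - 2*0**2 + 64*0) = -13*(-506 - 2*0 + 0) = -13*(-506 + 0 + 0) = -13*(-506) = 6578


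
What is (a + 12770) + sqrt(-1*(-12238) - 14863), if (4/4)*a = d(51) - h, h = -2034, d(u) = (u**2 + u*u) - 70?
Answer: 19936 + 5*I*sqrt(105) ≈ 19936.0 + 51.235*I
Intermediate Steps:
d(u) = -70 + 2*u**2 (d(u) = (u**2 + u**2) - 70 = 2*u**2 - 70 = -70 + 2*u**2)
a = 7166 (a = (-70 + 2*51**2) - 1*(-2034) = (-70 + 2*2601) + 2034 = (-70 + 5202) + 2034 = 5132 + 2034 = 7166)
(a + 12770) + sqrt(-1*(-12238) - 14863) = (7166 + 12770) + sqrt(-1*(-12238) - 14863) = 19936 + sqrt(12238 - 14863) = 19936 + sqrt(-2625) = 19936 + 5*I*sqrt(105)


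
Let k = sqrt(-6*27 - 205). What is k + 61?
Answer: 61 + I*sqrt(367) ≈ 61.0 + 19.157*I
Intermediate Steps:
k = I*sqrt(367) (k = sqrt(-162 - 205) = sqrt(-367) = I*sqrt(367) ≈ 19.157*I)
k + 61 = I*sqrt(367) + 61 = 61 + I*sqrt(367)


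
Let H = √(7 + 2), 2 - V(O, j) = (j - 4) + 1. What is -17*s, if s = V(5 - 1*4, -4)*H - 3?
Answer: -408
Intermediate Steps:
V(O, j) = 5 - j (V(O, j) = 2 - ((j - 4) + 1) = 2 - ((-4 + j) + 1) = 2 - (-3 + j) = 2 + (3 - j) = 5 - j)
H = 3 (H = √9 = 3)
s = 24 (s = (5 - 1*(-4))*3 - 3 = (5 + 4)*3 - 3 = 9*3 - 3 = 27 - 3 = 24)
-17*s = -17*24 = -408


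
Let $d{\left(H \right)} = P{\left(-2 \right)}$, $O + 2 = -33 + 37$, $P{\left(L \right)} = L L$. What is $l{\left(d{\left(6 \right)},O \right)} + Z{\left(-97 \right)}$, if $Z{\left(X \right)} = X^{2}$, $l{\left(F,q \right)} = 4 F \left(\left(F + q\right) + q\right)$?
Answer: $9537$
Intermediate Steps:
$P{\left(L \right)} = L^{2}$
$O = 2$ ($O = -2 + \left(-33 + 37\right) = -2 + 4 = 2$)
$d{\left(H \right)} = 4$ ($d{\left(H \right)} = \left(-2\right)^{2} = 4$)
$l{\left(F,q \right)} = 4 F \left(F + 2 q\right)$
$l{\left(d{\left(6 \right)},O \right)} + Z{\left(-97 \right)} = 4 \cdot 4 \left(4 + 2 \cdot 2\right) + \left(-97\right)^{2} = 4 \cdot 4 \left(4 + 4\right) + 9409 = 4 \cdot 4 \cdot 8 + 9409 = 128 + 9409 = 9537$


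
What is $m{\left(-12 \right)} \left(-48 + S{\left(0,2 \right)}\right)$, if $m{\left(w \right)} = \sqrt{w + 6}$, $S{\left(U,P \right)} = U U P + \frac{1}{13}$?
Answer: $- \frac{623 i \sqrt{6}}{13} \approx - 117.39 i$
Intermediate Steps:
$S{\left(U,P \right)} = \frac{1}{13} + P U^{2}$ ($S{\left(U,P \right)} = U^{2} P + \frac{1}{13} = P U^{2} + \frac{1}{13} = \frac{1}{13} + P U^{2}$)
$m{\left(w \right)} = \sqrt{6 + w}$
$m{\left(-12 \right)} \left(-48 + S{\left(0,2 \right)}\right) = \sqrt{6 - 12} \left(-48 + \left(\frac{1}{13} + 2 \cdot 0^{2}\right)\right) = \sqrt{-6} \left(-48 + \left(\frac{1}{13} + 2 \cdot 0\right)\right) = i \sqrt{6} \left(-48 + \left(\frac{1}{13} + 0\right)\right) = i \sqrt{6} \left(-48 + \frac{1}{13}\right) = i \sqrt{6} \left(- \frac{623}{13}\right) = - \frac{623 i \sqrt{6}}{13}$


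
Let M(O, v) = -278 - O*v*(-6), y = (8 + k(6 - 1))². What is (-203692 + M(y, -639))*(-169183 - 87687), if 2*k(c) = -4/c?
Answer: 546390540204/5 ≈ 1.0928e+11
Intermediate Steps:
k(c) = -2/c (k(c) = (-4/c)/2 = -2/c)
y = 1444/25 (y = (8 - 2/(6 - 1))² = (8 - 2/5)² = (8 - 2*⅕)² = (8 - ⅖)² = (38/5)² = 1444/25 ≈ 57.760)
M(O, v) = -278 + 6*O*v (M(O, v) = -278 - (-6)*O*v = -278 + 6*O*v)
(-203692 + M(y, -639))*(-169183 - 87687) = (-203692 + (-278 + 6*(1444/25)*(-639)))*(-169183 - 87687) = (-203692 + (-278 - 5536296/25))*(-256870) = (-203692 - 5543246/25)*(-256870) = -10635546/25*(-256870) = 546390540204/5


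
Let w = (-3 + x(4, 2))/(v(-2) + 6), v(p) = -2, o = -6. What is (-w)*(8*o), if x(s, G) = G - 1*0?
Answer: -12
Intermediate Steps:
x(s, G) = G (x(s, G) = G + 0 = G)
w = -¼ (w = (-3 + 2)/(-2 + 6) = -1/4 = -1*¼ = -¼ ≈ -0.25000)
(-w)*(8*o) = (-1*(-¼))*(8*(-6)) = (¼)*(-48) = -12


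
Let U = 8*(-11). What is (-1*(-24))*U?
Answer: -2112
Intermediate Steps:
U = -88
(-1*(-24))*U = -1*(-24)*(-88) = 24*(-88) = -2112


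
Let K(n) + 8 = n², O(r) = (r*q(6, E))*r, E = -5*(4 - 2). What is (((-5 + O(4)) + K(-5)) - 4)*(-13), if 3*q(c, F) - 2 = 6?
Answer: -1976/3 ≈ -658.67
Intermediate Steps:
E = -10 (E = -5*2 = -10)
q(c, F) = 8/3 (q(c, F) = ⅔ + (⅓)*6 = ⅔ + 2 = 8/3)
O(r) = 8*r²/3 (O(r) = (r*(8/3))*r = (8*r/3)*r = 8*r²/3)
K(n) = -8 + n²
(((-5 + O(4)) + K(-5)) - 4)*(-13) = (((-5 + (8/3)*4²) + (-8 + (-5)²)) - 4)*(-13) = (((-5 + (8/3)*16) + (-8 + 25)) - 4)*(-13) = (((-5 + 128/3) + 17) - 4)*(-13) = ((113/3 + 17) - 4)*(-13) = (164/3 - 4)*(-13) = (152/3)*(-13) = -1976/3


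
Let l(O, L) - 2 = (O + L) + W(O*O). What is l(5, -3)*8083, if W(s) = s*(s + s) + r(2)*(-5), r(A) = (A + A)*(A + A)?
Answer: 9489442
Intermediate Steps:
r(A) = 4*A² (r(A) = (2*A)*(2*A) = 4*A²)
W(s) = -80 + 2*s² (W(s) = s*(s + s) + (4*2²)*(-5) = s*(2*s) + (4*4)*(-5) = 2*s² + 16*(-5) = 2*s² - 80 = -80 + 2*s²)
l(O, L) = -78 + L + O + 2*O⁴ (l(O, L) = 2 + ((O + L) + (-80 + 2*(O*O)²)) = 2 + ((L + O) + (-80 + 2*(O²)²)) = 2 + ((L + O) + (-80 + 2*O⁴)) = 2 + (-80 + L + O + 2*O⁴) = -78 + L + O + 2*O⁴)
l(5, -3)*8083 = (-78 - 3 + 5 + 2*5⁴)*8083 = (-78 - 3 + 5 + 2*625)*8083 = (-78 - 3 + 5 + 1250)*8083 = 1174*8083 = 9489442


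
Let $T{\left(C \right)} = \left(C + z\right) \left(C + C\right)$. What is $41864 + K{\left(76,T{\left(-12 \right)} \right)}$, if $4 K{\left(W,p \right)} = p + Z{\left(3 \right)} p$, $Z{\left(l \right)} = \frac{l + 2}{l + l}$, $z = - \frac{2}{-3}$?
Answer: $\frac{125966}{3} \approx 41989.0$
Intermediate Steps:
$z = \frac{2}{3}$ ($z = \left(-2\right) \left(- \frac{1}{3}\right) = \frac{2}{3} \approx 0.66667$)
$T{\left(C \right)} = 2 C \left(\frac{2}{3} + C\right)$ ($T{\left(C \right)} = \left(C + \frac{2}{3}\right) \left(C + C\right) = \left(\frac{2}{3} + C\right) 2 C = 2 C \left(\frac{2}{3} + C\right)$)
$Z{\left(l \right)} = \frac{2 + l}{2 l}$
$K{\left(W,p \right)} = \frac{11 p}{24}$ ($K{\left(W,p \right)} = \frac{p + \frac{2 + 3}{2 \cdot 3} p}{4} = \frac{p + \frac{1}{2} \cdot \frac{1}{3} \cdot 5 p}{4} = \frac{p + \frac{5 p}{6}}{4} = \frac{\frac{11}{6} p}{4} = \frac{11 p}{24}$)
$41864 + K{\left(76,T{\left(-12 \right)} \right)} = 41864 + \frac{11 \cdot \frac{2}{3} \left(-12\right) \left(2 + 3 \left(-12\right)\right)}{24} = 41864 + \frac{11 \cdot \frac{2}{3} \left(-12\right) \left(2 - 36\right)}{24} = 41864 + \frac{11 \cdot \frac{2}{3} \left(-12\right) \left(-34\right)}{24} = 41864 + \frac{11}{24} \cdot 272 = 41864 + \frac{374}{3} = \frac{125966}{3}$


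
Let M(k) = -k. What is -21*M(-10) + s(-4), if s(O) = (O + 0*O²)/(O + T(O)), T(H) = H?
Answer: -419/2 ≈ -209.50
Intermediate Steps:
s(O) = ½ (s(O) = (O + 0*O²)/(O + O) = (O + 0)/((2*O)) = O*(1/(2*O)) = ½)
-21*M(-10) + s(-4) = -(-21)*(-10) + ½ = -21*10 + ½ = -210 + ½ = -419/2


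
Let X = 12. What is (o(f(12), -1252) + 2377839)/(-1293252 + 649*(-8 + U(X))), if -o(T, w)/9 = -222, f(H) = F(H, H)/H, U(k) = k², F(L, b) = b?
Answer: -2379837/1204988 ≈ -1.9750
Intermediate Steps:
f(H) = 1 (f(H) = H/H = 1)
o(T, w) = 1998 (o(T, w) = -9*(-222) = 1998)
(o(f(12), -1252) + 2377839)/(-1293252 + 649*(-8 + U(X))) = (1998 + 2377839)/(-1293252 + 649*(-8 + 12²)) = 2379837/(-1293252 + 649*(-8 + 144)) = 2379837/(-1293252 + 649*136) = 2379837/(-1293252 + 88264) = 2379837/(-1204988) = 2379837*(-1/1204988) = -2379837/1204988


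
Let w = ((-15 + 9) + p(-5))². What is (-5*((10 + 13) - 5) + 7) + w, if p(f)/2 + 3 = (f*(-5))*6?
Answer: 82861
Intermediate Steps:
p(f) = -6 - 60*f (p(f) = -6 + 2*((f*(-5))*6) = -6 + 2*(-5*f*6) = -6 + 2*(-30*f) = -6 - 60*f)
w = 82944 (w = ((-15 + 9) + (-6 - 60*(-5)))² = (-6 + (-6 + 300))² = (-6 + 294)² = 288² = 82944)
(-5*((10 + 13) - 5) + 7) + w = (-5*((10 + 13) - 5) + 7) + 82944 = (-5*(23 - 5) + 7) + 82944 = (-5*18 + 7) + 82944 = (-90 + 7) + 82944 = -83 + 82944 = 82861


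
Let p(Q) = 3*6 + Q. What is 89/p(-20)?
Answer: -89/2 ≈ -44.500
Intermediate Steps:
p(Q) = 18 + Q
89/p(-20) = 89/(18 - 20) = 89/(-2) = 89*(-½) = -89/2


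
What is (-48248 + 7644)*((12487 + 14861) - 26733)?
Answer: -24971460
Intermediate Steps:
(-48248 + 7644)*((12487 + 14861) - 26733) = -40604*(27348 - 26733) = -40604*615 = -24971460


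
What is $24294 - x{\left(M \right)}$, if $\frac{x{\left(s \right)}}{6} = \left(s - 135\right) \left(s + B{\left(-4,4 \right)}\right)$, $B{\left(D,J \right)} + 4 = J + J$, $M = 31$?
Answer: $46134$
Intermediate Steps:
$B{\left(D,J \right)} = -4 + 2 J$ ($B{\left(D,J \right)} = -4 + \left(J + J\right) = -4 + 2 J$)
$x{\left(s \right)} = 6 \left(-135 + s\right) \left(4 + s\right)$ ($x{\left(s \right)} = 6 \left(s - 135\right) \left(s + \left(-4 + 2 \cdot 4\right)\right) = 6 \left(-135 + s\right) \left(s + \left(-4 + 8\right)\right) = 6 \left(-135 + s\right) \left(s + 4\right) = 6 \left(-135 + s\right) \left(4 + s\right)$)
$24294 - x{\left(M \right)} = 24294 - \left(-3240 - 24366 + 6 \cdot 31^{2}\right) = 24294 - \left(-3240 - 24366 + 6 \cdot 961\right) = 24294 - \left(-3240 - 24366 + 5766\right) = 24294 - -21840 = 24294 + 21840 = 46134$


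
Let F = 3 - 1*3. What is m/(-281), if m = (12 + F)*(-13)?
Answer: 156/281 ≈ 0.55516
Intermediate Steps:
F = 0 (F = 3 - 3 = 0)
m = -156 (m = (12 + 0)*(-13) = 12*(-13) = -156)
m/(-281) = -156/(-281) = -156*(-1/281) = 156/281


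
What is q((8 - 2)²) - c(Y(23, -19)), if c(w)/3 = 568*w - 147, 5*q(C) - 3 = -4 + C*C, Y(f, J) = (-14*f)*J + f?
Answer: -10463564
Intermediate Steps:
Y(f, J) = f - 14*J*f (Y(f, J) = -14*J*f + f = f - 14*J*f)
q(C) = -⅕ + C²/5 (q(C) = ⅗ + (-4 + C*C)/5 = ⅗ + (-4 + C²)/5 = ⅗ + (-⅘ + C²/5) = -⅕ + C²/5)
c(w) = -441 + 1704*w (c(w) = 3*(568*w - 147) = 3*(-147 + 568*w) = -441 + 1704*w)
q((8 - 2)²) - c(Y(23, -19)) = (-⅕ + ((8 - 2)²)²/5) - (-441 + 1704*(23*(1 - 14*(-19)))) = (-⅕ + (6²)²/5) - (-441 + 1704*(23*(1 + 266))) = (-⅕ + (⅕)*36²) - (-441 + 1704*(23*267)) = (-⅕ + (⅕)*1296) - (-441 + 1704*6141) = (-⅕ + 1296/5) - (-441 + 10464264) = 259 - 1*10463823 = 259 - 10463823 = -10463564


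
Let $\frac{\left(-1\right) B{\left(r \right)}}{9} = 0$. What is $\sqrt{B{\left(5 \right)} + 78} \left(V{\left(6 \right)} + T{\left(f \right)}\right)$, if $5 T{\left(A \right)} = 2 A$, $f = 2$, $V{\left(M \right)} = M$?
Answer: $\frac{34 \sqrt{78}}{5} \approx 60.056$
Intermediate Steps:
$B{\left(r \right)} = 0$ ($B{\left(r \right)} = \left(-9\right) 0 = 0$)
$T{\left(A \right)} = \frac{2 A}{5}$
$\sqrt{B{\left(5 \right)} + 78} \left(V{\left(6 \right)} + T{\left(f \right)}\right) = \sqrt{0 + 78} \left(6 + \frac{2}{5} \cdot 2\right) = \sqrt{78} \left(6 + \frac{4}{5}\right) = \sqrt{78} \cdot \frac{34}{5} = \frac{34 \sqrt{78}}{5}$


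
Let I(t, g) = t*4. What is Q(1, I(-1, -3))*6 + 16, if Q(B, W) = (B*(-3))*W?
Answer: 88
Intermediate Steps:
I(t, g) = 4*t
Q(B, W) = -3*B*W (Q(B, W) = (-3*B)*W = -3*B*W)
Q(1, I(-1, -3))*6 + 16 = -3*1*4*(-1)*6 + 16 = -3*1*(-4)*6 + 16 = 12*6 + 16 = 72 + 16 = 88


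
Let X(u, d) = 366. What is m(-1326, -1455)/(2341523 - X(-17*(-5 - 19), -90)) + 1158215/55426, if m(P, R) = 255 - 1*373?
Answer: 387365230641/18537281126 ≈ 20.897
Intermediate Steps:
m(P, R) = -118 (m(P, R) = 255 - 373 = -118)
m(-1326, -1455)/(2341523 - X(-17*(-5 - 19), -90)) + 1158215/55426 = -118/(2341523 - 1*366) + 1158215/55426 = -118/(2341523 - 366) + 1158215*(1/55426) = -118/2341157 + 1158215/55426 = 387365230641/18537281126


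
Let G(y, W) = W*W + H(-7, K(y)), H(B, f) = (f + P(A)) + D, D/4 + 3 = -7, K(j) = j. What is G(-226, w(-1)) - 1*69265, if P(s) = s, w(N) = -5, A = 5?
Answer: -69501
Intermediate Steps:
D = -40 (D = -12 + 4*(-7) = -12 - 28 = -40)
H(B, f) = -35 + f (H(B, f) = (f + 5) - 40 = (5 + f) - 40 = -35 + f)
G(y, W) = -35 + y + W² (G(y, W) = W*W + (-35 + y) = W² + (-35 + y) = -35 + y + W²)
G(-226, w(-1)) - 1*69265 = (-35 - 226 + (-5)²) - 1*69265 = (-35 - 226 + 25) - 69265 = -236 - 69265 = -69501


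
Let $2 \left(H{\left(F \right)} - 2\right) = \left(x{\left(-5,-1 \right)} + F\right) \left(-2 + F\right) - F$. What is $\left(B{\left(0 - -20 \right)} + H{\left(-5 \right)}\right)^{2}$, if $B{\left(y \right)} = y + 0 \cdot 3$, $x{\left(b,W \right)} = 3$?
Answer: $\frac{3969}{4} \approx 992.25$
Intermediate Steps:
$B{\left(y \right)} = y$ ($B{\left(y \right)} = y + 0 = y$)
$H{\left(F \right)} = 2 - \frac{F}{2} + \frac{\left(-2 + F\right) \left(3 + F\right)}{2}$ ($H{\left(F \right)} = 2 + \frac{\left(3 + F\right) \left(-2 + F\right) - F}{2} = 2 + \frac{\left(-2 + F\right) \left(3 + F\right) - F}{2} = 2 + \frac{- F + \left(-2 + F\right) \left(3 + F\right)}{2} = 2 - \left(\frac{F}{2} - \frac{\left(-2 + F\right) \left(3 + F\right)}{2}\right) = 2 - \frac{F}{2} + \frac{\left(-2 + F\right) \left(3 + F\right)}{2}$)
$\left(B{\left(0 - -20 \right)} + H{\left(-5 \right)}\right)^{2} = \left(\left(0 - -20\right) - \left(1 - \frac{\left(-5\right)^{2}}{2}\right)\right)^{2} = \left(\left(0 + 20\right) + \left(-1 + \frac{1}{2} \cdot 25\right)\right)^{2} = \left(20 + \left(-1 + \frac{25}{2}\right)\right)^{2} = \left(20 + \frac{23}{2}\right)^{2} = \left(\frac{63}{2}\right)^{2} = \frac{3969}{4}$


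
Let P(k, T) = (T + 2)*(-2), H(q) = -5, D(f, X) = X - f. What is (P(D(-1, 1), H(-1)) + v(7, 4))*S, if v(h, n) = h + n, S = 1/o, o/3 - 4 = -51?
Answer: -17/141 ≈ -0.12057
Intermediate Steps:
o = -141 (o = 12 + 3*(-51) = 12 - 153 = -141)
S = -1/141 (S = 1/(-141) = -1/141 ≈ -0.0070922)
P(k, T) = -4 - 2*T (P(k, T) = (2 + T)*(-2) = -4 - 2*T)
(P(D(-1, 1), H(-1)) + v(7, 4))*S = ((-4 - 2*(-5)) + (7 + 4))*(-1/141) = ((-4 + 10) + 11)*(-1/141) = (6 + 11)*(-1/141) = 17*(-1/141) = -17/141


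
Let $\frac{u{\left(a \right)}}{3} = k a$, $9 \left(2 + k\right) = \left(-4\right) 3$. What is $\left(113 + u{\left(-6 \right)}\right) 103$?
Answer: $17819$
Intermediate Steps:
$k = - \frac{10}{3}$ ($k = -2 + \frac{\left(-4\right) 3}{9} = -2 + \frac{1}{9} \left(-12\right) = -2 - \frac{4}{3} = - \frac{10}{3} \approx -3.3333$)
$u{\left(a \right)} = - 10 a$ ($u{\left(a \right)} = 3 \left(- \frac{10 a}{3}\right) = - 10 a$)
$\left(113 + u{\left(-6 \right)}\right) 103 = \left(113 - -60\right) 103 = \left(113 + 60\right) 103 = 173 \cdot 103 = 17819$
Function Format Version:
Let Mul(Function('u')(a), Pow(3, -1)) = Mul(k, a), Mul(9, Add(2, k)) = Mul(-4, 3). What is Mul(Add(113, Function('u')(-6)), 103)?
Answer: 17819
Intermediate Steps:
k = Rational(-10, 3) (k = Add(-2, Mul(Rational(1, 9), Mul(-4, 3))) = Add(-2, Mul(Rational(1, 9), -12)) = Add(-2, Rational(-4, 3)) = Rational(-10, 3) ≈ -3.3333)
Function('u')(a) = Mul(-10, a) (Function('u')(a) = Mul(3, Mul(Rational(-10, 3), a)) = Mul(-10, a))
Mul(Add(113, Function('u')(-6)), 103) = Mul(Add(113, Mul(-10, -6)), 103) = Mul(Add(113, 60), 103) = Mul(173, 103) = 17819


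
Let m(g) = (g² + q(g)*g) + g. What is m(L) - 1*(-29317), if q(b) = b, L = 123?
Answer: 59698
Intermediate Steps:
m(g) = g + 2*g² (m(g) = (g² + g*g) + g = (g² + g²) + g = 2*g² + g = g + 2*g²)
m(L) - 1*(-29317) = 123*(1 + 2*123) - 1*(-29317) = 123*(1 + 246) + 29317 = 123*247 + 29317 = 30381 + 29317 = 59698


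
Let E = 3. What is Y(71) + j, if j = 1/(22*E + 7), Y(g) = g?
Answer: 5184/73 ≈ 71.014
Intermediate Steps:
j = 1/73 (j = 1/(22*3 + 7) = 1/(66 + 7) = 1/73 ≈ 0.013699)
Y(71) + j = 71 + 1/73 = 5184/73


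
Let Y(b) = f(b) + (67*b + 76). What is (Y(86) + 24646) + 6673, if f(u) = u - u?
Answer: 37157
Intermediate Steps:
f(u) = 0
Y(b) = 76 + 67*b (Y(b) = 0 + (67*b + 76) = 0 + (76 + 67*b) = 76 + 67*b)
(Y(86) + 24646) + 6673 = ((76 + 67*86) + 24646) + 6673 = ((76 + 5762) + 24646) + 6673 = (5838 + 24646) + 6673 = 30484 + 6673 = 37157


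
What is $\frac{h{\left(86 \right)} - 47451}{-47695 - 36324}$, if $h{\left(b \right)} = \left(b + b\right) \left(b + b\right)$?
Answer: $\frac{17867}{84019} \approx 0.21265$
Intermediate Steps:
$h{\left(b \right)} = 4 b^{2}$ ($h{\left(b \right)} = 2 b 2 b = 4 b^{2}$)
$\frac{h{\left(86 \right)} - 47451}{-47695 - 36324} = \frac{4 \cdot 86^{2} - 47451}{-47695 - 36324} = \frac{4 \cdot 7396 - 47451}{-84019} = \left(29584 - 47451\right) \left(- \frac{1}{84019}\right) = \left(-17867\right) \left(- \frac{1}{84019}\right) = \frac{17867}{84019}$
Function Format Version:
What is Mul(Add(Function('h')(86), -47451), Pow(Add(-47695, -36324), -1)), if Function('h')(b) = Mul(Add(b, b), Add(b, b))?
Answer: Rational(17867, 84019) ≈ 0.21265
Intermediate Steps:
Function('h')(b) = Mul(4, Pow(b, 2)) (Function('h')(b) = Mul(Mul(2, b), Mul(2, b)) = Mul(4, Pow(b, 2)))
Mul(Add(Function('h')(86), -47451), Pow(Add(-47695, -36324), -1)) = Mul(Add(Mul(4, Pow(86, 2)), -47451), Pow(Add(-47695, -36324), -1)) = Mul(Add(Mul(4, 7396), -47451), Pow(-84019, -1)) = Mul(Add(29584, -47451), Rational(-1, 84019)) = Mul(-17867, Rational(-1, 84019)) = Rational(17867, 84019)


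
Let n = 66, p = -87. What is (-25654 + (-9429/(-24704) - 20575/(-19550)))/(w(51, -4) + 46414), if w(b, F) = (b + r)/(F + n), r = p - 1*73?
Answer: -7681332092851/13897551028288 ≈ -0.55271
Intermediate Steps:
r = -160 (r = -87 - 1*73 = -87 - 73 = -160)
w(b, F) = (-160 + b)/(66 + F) (w(b, F) = (b - 160)/(F + 66) = (-160 + b)/(66 + F))
(-25654 + (-9429/(-24704) - 20575/(-19550)))/(w(51, -4) + 46414) = (-25654 + (-9429/(-24704) - 20575/(-19550)))/((-160 + 51)/(66 - 4) + 46414) = (-25654 + (-9429*(-1/24704) - 20575*(-1/19550)))/(-109/62 + 46414) = (-25654 + (9429/24704 + 823/782))/((1/62)*(-109) + 46414) = (-25654 + 13852435/9659264)/(-109/62 + 46414) = -247784906221/(9659264*2877559/62) = -247784906221/9659264*62/2877559 = -7681332092851/13897551028288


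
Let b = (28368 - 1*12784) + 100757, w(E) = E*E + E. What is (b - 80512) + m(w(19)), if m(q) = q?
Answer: 36209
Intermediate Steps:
w(E) = E + E² (w(E) = E² + E = E + E²)
b = 116341 (b = (28368 - 12784) + 100757 = 15584 + 100757 = 116341)
(b - 80512) + m(w(19)) = (116341 - 80512) + 19*(1 + 19) = 35829 + 19*20 = 35829 + 380 = 36209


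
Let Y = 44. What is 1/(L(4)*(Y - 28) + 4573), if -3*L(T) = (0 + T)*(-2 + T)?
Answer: 3/13591 ≈ 0.00022073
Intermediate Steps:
L(T) = -T*(-2 + T)/3 (L(T) = -(0 + T)*(-2 + T)/3 = -T*(-2 + T)/3)
1/(L(4)*(Y - 28) + 4573) = 1/(((1/3)*4*(2 - 1*4))*(44 - 28) + 4573) = 1/(((1/3)*4*(2 - 4))*16 + 4573) = 1/(((1/3)*4*(-2))*16 + 4573) = 1/(-8/3*16 + 4573) = 1/(-128/3 + 4573) = 1/(13591/3) = 3/13591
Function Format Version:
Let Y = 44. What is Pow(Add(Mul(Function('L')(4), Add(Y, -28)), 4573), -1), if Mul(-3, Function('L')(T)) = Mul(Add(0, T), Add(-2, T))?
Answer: Rational(3, 13591) ≈ 0.00022073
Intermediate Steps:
Function('L')(T) = Mul(Rational(-1, 3), T, Add(-2, T)) (Function('L')(T) = Mul(Rational(-1, 3), Mul(Add(0, T), Add(-2, T))) = Mul(Rational(-1, 3), Mul(T, Add(-2, T))) = Mul(Rational(-1, 3), T, Add(-2, T)))
Pow(Add(Mul(Function('L')(4), Add(Y, -28)), 4573), -1) = Pow(Add(Mul(Mul(Rational(1, 3), 4, Add(2, Mul(-1, 4))), Add(44, -28)), 4573), -1) = Pow(Add(Mul(Mul(Rational(1, 3), 4, Add(2, -4)), 16), 4573), -1) = Pow(Add(Mul(Mul(Rational(1, 3), 4, -2), 16), 4573), -1) = Pow(Add(Mul(Rational(-8, 3), 16), 4573), -1) = Pow(Add(Rational(-128, 3), 4573), -1) = Pow(Rational(13591, 3), -1) = Rational(3, 13591)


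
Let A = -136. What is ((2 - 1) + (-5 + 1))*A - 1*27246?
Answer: -26838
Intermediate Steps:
((2 - 1) + (-5 + 1))*A - 1*27246 = ((2 - 1) + (-5 + 1))*(-136) - 1*27246 = (1 - 4)*(-136) - 27246 = -3*(-136) - 27246 = 408 - 27246 = -26838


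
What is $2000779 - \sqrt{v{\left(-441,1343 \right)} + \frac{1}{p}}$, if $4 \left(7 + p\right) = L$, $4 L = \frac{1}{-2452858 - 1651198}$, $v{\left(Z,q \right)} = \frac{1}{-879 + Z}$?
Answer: $2000779 - \frac{i \sqrt{163179052233136137770}}{33707980020} \approx 2.0008 \cdot 10^{6} - 0.37897 i$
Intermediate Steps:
$L = - \frac{1}{16416224}$ ($L = \frac{1}{4 \left(-2452858 - 1651198\right)} = \frac{1}{4 \left(-4104056\right)} = \frac{1}{4} \left(- \frac{1}{4104056}\right) = - \frac{1}{16416224} \approx -6.0915 \cdot 10^{-8}$)
$p = - \frac{459654273}{65664896}$ ($p = -7 + \frac{1}{4} \left(- \frac{1}{16416224}\right) = -7 - \frac{1}{65664896} = - \frac{459654273}{65664896} \approx -7.0$)
$2000779 - \sqrt{v{\left(-441,1343 \right)} + \frac{1}{p}} = 2000779 - \sqrt{\frac{1}{-879 - 441} + \frac{1}{- \frac{459654273}{65664896}}} = 2000779 - \sqrt{\frac{1}{-1320} - \frac{65664896}{459654273}} = 2000779 - \sqrt{- \frac{1}{1320} - \frac{65664896}{459654273}} = 2000779 - \sqrt{- \frac{29045772331}{202247880120}} = 2000779 - \frac{i \sqrt{163179052233136137770}}{33707980020}$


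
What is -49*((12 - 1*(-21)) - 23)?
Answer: -490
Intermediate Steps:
-49*((12 - 1*(-21)) - 23) = -49*((12 + 21) - 23) = -49*(33 - 23) = -49*10 = -490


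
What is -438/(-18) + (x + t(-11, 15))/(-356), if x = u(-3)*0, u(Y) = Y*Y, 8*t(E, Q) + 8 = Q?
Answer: 207883/8544 ≈ 24.331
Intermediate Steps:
t(E, Q) = -1 + Q/8
u(Y) = Y²
x = 0 (x = (-3)²*0 = 9*0 = 0)
-438/(-18) + (x + t(-11, 15))/(-356) = -438/(-18) + (0 + (-1 + (⅛)*15))/(-356) = -438*(-1/18) + (0 + (-1 + 15/8))*(-1/356) = 73/3 + (0 + 7/8)*(-1/356) = 73/3 + (7/8)*(-1/356) = 73/3 - 7/2848 = 207883/8544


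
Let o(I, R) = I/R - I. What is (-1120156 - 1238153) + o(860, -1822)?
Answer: -2149203389/911 ≈ -2.3592e+6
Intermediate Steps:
o(I, R) = -I + I/R
(-1120156 - 1238153) + o(860, -1822) = (-1120156 - 1238153) + (-1*860 + 860/(-1822)) = -2358309 + (-860 + 860*(-1/1822)) = -2358309 + (-860 - 430/911) = -2358309 - 783890/911 = -2149203389/911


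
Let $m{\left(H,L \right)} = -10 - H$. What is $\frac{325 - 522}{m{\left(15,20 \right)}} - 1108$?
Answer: $- \frac{27503}{25} \approx -1100.1$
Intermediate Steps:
$\frac{325 - 522}{m{\left(15,20 \right)}} - 1108 = \frac{325 - 522}{-10 - 15} - 1108 = \frac{1}{-25} \left(-197\right) - 1108 = \left(- \frac{1}{25}\right) \left(-197\right) - 1108 = \frac{197}{25} - 1108 = - \frac{27503}{25}$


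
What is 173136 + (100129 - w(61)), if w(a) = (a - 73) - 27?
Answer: 273304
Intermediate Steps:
w(a) = -100 + a (w(a) = (-73 + a) - 27 = -100 + a)
173136 + (100129 - w(61)) = 173136 + (100129 - (-100 + 61)) = 173136 + (100129 - 1*(-39)) = 173136 + (100129 + 39) = 173136 + 100168 = 273304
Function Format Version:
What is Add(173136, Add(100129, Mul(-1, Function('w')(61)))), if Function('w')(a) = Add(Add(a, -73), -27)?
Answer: 273304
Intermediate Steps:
Function('w')(a) = Add(-100, a) (Function('w')(a) = Add(Add(-73, a), -27) = Add(-100, a))
Add(173136, Add(100129, Mul(-1, Function('w')(61)))) = Add(173136, Add(100129, Mul(-1, Add(-100, 61)))) = Add(173136, Add(100129, Mul(-1, -39))) = Add(173136, Add(100129, 39)) = Add(173136, 100168) = 273304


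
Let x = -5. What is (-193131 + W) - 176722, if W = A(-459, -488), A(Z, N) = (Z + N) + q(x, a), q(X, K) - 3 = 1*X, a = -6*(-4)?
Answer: -370802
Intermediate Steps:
a = 24
q(X, K) = 3 + X (q(X, K) = 3 + 1*X = 3 + X)
A(Z, N) = -2 + N + Z (A(Z, N) = (Z + N) + (3 - 5) = (N + Z) - 2 = -2 + N + Z)
W = -949 (W = -2 - 488 - 459 = -949)
(-193131 + W) - 176722 = (-193131 - 949) - 176722 = -194080 - 176722 = -370802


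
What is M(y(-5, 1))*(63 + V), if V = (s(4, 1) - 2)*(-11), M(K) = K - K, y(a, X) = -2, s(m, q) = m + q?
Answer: 0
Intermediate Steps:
M(K) = 0
V = -33 (V = ((4 + 1) - 2)*(-11) = (5 - 2)*(-11) = 3*(-11) = -33)
M(y(-5, 1))*(63 + V) = 0*(63 - 33) = 0*30 = 0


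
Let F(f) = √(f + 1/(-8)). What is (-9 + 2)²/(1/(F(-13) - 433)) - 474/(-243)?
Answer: -1718419/81 + 49*I*√210/4 ≈ -21215.0 + 177.52*I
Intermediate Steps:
F(f) = √(-⅛ + f) (F(f) = √(f - ⅛) = √(-⅛ + f))
(-9 + 2)²/(1/(F(-13) - 433)) - 474/(-243) = (-9 + 2)²/(1/(√(-2 + 16*(-13))/4 - 433)) - 474/(-243) = (-7)²/(1/(√(-2 - 208)/4 - 433)) - 474*(-1/243) = 49/(1/(√(-210)/4 - 433)) + 158/81 = 49/(1/((I*√210)/4 - 433)) + 158/81 = 49/(1/(I*√210/4 - 433)) + 158/81 = 49/(1/(-433 + I*√210/4)) + 158/81 = 49*(-433 + I*√210/4) + 158/81 = (-21217 + 49*I*√210/4) + 158/81 = -1718419/81 + 49*I*√210/4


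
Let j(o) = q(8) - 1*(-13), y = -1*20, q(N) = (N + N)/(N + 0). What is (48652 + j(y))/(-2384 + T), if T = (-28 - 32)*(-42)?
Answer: 48667/136 ≈ 357.85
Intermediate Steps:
T = 2520 (T = -60*(-42) = 2520)
q(N) = 2 (q(N) = (2*N)/N = 2)
y = -20
j(o) = 15 (j(o) = 2 - 1*(-13) = 2 + 13 = 15)
(48652 + j(y))/(-2384 + T) = (48652 + 15)/(-2384 + 2520) = 48667/136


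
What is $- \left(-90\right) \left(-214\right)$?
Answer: $-19260$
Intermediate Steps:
$- \left(-90\right) \left(-214\right) = \left(-1\right) 19260 = -19260$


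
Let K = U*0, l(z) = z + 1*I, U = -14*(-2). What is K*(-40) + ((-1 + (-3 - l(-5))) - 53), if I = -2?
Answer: -50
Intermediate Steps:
U = 28
l(z) = -2 + z (l(z) = z + 1*(-2) = z - 2 = -2 + z)
K = 0 (K = 28*0 = 0)
K*(-40) + ((-1 + (-3 - l(-5))) - 53) = 0*(-40) + ((-1 + (-3 - (-2 - 5))) - 53) = 0 + ((-1 + (-3 - 1*(-7))) - 53) = 0 + ((-1 + (-3 + 7)) - 53) = 0 + ((-1 + 4) - 53) = 0 + (3 - 53) = 0 - 50 = -50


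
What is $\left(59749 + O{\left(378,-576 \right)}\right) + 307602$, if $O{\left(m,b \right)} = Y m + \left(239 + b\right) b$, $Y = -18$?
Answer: $554659$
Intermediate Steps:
$O{\left(m,b \right)} = - 18 m + b \left(239 + b\right)$ ($O{\left(m,b \right)} = - 18 m + \left(239 + b\right) b = - 18 m + b \left(239 + b\right)$)
$\left(59749 + O{\left(378,-576 \right)}\right) + 307602 = \left(59749 + \left(\left(-576\right)^{2} - 6804 + 239 \left(-576\right)\right)\right) + 307602 = \left(59749 - -187308\right) + 307602 = \left(59749 + 187308\right) + 307602 = 247057 + 307602 = 554659$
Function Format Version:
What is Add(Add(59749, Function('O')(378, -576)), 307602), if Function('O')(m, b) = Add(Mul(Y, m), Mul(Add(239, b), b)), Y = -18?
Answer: 554659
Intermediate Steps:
Function('O')(m, b) = Add(Mul(-18, m), Mul(b, Add(239, b))) (Function('O')(m, b) = Add(Mul(-18, m), Mul(Add(239, b), b)) = Add(Mul(-18, m), Mul(b, Add(239, b))))
Add(Add(59749, Function('O')(378, -576)), 307602) = Add(Add(59749, Add(Pow(-576, 2), Mul(-18, 378), Mul(239, -576))), 307602) = Add(Add(59749, Add(331776, -6804, -137664)), 307602) = Add(Add(59749, 187308), 307602) = Add(247057, 307602) = 554659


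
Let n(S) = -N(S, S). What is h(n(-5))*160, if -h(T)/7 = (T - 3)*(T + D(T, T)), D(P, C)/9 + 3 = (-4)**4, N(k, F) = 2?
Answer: 12740000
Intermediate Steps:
D(P, C) = 2277 (D(P, C) = -27 + 9*(-4)**4 = -27 + 9*256 = -27 + 2304 = 2277)
n(S) = -2 (n(S) = -1*2 = -2)
h(T) = -7*(-3 + T)*(2277 + T) (h(T) = -7*(T - 3)*(T + 2277) = -7*(-3 + T)*(2277 + T))
h(n(-5))*160 = (47817 - 15918*(-2) - 7*(-2)**2)*160 = (47817 + 31836 - 7*4)*160 = (47817 + 31836 - 28)*160 = 79625*160 = 12740000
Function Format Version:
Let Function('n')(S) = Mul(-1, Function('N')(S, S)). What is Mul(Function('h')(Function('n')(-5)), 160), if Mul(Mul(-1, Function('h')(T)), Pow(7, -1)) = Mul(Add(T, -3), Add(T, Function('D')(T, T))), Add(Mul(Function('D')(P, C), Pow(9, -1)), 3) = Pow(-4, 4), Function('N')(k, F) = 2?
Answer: 12740000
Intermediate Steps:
Function('D')(P, C) = 2277 (Function('D')(P, C) = Add(-27, Mul(9, Pow(-4, 4))) = Add(-27, Mul(9, 256)) = Add(-27, 2304) = 2277)
Function('n')(S) = -2 (Function('n')(S) = Mul(-1, 2) = -2)
Function('h')(T) = Mul(-7, Add(-3, T), Add(2277, T)) (Function('h')(T) = Mul(-7, Mul(Add(T, -3), Add(T, 2277))) = Mul(-7, Mul(Add(-3, T), Add(2277, T))) = Mul(-7, Add(-3, T), Add(2277, T)))
Mul(Function('h')(Function('n')(-5)), 160) = Mul(Add(47817, Mul(-15918, -2), Mul(-7, Pow(-2, 2))), 160) = Mul(Add(47817, 31836, Mul(-7, 4)), 160) = Mul(Add(47817, 31836, -28), 160) = Mul(79625, 160) = 12740000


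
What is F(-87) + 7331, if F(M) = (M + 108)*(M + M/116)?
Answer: 21953/4 ≈ 5488.3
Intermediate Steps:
F(M) = 117*M*(108 + M)/116 (F(M) = (108 + M)*(M + M*(1/116)) = (108 + M)*(M + M/116) = (108 + M)*(117*M/116) = 117*M*(108 + M)/116)
F(-87) + 7331 = (117/116)*(-87)*(108 - 87) + 7331 = (117/116)*(-87)*21 + 7331 = -7371/4 + 7331 = 21953/4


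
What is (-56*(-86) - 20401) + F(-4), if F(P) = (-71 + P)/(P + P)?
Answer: -124605/8 ≈ -15576.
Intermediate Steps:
F(P) = (-71 + P)/(2*P) (F(P) = (-71 + P)/((2*P)) = (-71 + P)*(1/(2*P)) = (-71 + P)/(2*P))
(-56*(-86) - 20401) + F(-4) = (-56*(-86) - 20401) + (1/2)*(-71 - 4)/(-4) = (4816 - 20401) + (1/2)*(-1/4)*(-75) = -15585 + 75/8 = -124605/8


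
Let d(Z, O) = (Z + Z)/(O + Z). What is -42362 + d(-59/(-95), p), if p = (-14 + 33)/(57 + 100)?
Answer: -234422045/5534 ≈ -42360.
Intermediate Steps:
p = 19/157 ≈ 0.12102
d(Z, O) = 2*Z/(O + Z) (d(Z, O) = (2*Z)/(O + Z) = 2*Z/(O + Z))
-42362 + d(-59/(-95), p) = -42362 + 2*(-59/(-95))/(19/157 - 59/(-95)) = -42362 + 2*(-59*(-1/95))/(19/157 - 59*(-1/95)) = -42362 + 2*(59/95)/(19/157 + 59/95) = -42362 + 2*(59/95)/(11068/14915) = -42362 + 2*(59/95)*(14915/11068) = -42362 + 9263/5534 = -234422045/5534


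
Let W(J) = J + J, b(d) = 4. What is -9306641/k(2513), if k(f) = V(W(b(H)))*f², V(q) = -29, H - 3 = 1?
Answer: 9306641/183139901 ≈ 0.050817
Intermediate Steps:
H = 4 (H = 3 + 1 = 4)
W(J) = 2*J
k(f) = -29*f²
-9306641/k(2513) = -9306641/((-29*2513²)) = -9306641/((-29*6315169)) = -9306641/(-183139901) = -9306641*(-1/183139901) = 9306641/183139901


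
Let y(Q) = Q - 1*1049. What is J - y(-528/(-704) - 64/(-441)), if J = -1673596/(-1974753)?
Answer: 6655716085/6345108 ≈ 1049.0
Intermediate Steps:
y(Q) = -1049 + Q (y(Q) = Q - 1049 = -1049 + Q)
J = 27436/32373 (J = -1673596*(-1/1974753) = 27436/32373 ≈ 0.84750)
J - y(-528/(-704) - 64/(-441)) = 27436/32373 - (-1049 + (-528/(-704) - 64/(-441))) = 27436/32373 - (-1049 + (-528*(-1/704) - 64*(-1/441))) = 27436/32373 - (-1049 + (3/4 + 64/441)) = 27436/32373 - (-1049 + 1579/1764) = 27436/32373 - 1*(-1848857/1764) = 27436/32373 + 1848857/1764 = 6655716085/6345108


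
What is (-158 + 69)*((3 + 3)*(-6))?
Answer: 3204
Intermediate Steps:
(-158 + 69)*((3 + 3)*(-6)) = -534*(-6) = -89*(-36) = 3204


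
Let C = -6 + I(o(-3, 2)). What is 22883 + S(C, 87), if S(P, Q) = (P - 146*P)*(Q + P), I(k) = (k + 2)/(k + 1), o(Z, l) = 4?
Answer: 400471/5 ≈ 80094.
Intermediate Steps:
I(k) = (2 + k)/(1 + k)
C = -24/5 (C = -6 + (2 + 4)/(1 + 4) = -6 + 6/5 = -24/5 ≈ -4.8000)
S(P, Q) = -145*P*(P + Q) (S(P, Q) = (-145*P)*(P + Q) = -145*P*(P + Q))
22883 + S(C, 87) = 22883 - 145*(-24/5)*(-24/5 + 87) = 22883 - 145*(-24/5)*411/5 = 22883 + 286056/5 = 400471/5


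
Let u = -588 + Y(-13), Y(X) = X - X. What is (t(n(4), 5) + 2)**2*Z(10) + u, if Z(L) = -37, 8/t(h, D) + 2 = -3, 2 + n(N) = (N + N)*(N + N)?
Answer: -14848/25 ≈ -593.92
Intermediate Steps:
n(N) = -2 + 4*N**2 (n(N) = -2 + (N + N)*(N + N) = -2 + (2*N)*(2*N) = -2 + 4*N**2)
t(h, D) = -8/5 (t(h, D) = 8/(-2 - 3) = 8/(-5) = 8*(-1/5) = -8/5)
Y(X) = 0
u = -588 (u = -588 + 0 = -588)
(t(n(4), 5) + 2)**2*Z(10) + u = (-8/5 + 2)**2*(-37) - 588 = (2/5)**2*(-37) - 588 = (4/25)*(-37) - 588 = -148/25 - 588 = -14848/25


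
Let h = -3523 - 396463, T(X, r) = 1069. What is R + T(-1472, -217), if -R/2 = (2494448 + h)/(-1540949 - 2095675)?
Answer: 324311665/303052 ≈ 1070.2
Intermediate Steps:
h = -399986
R = 349077/303052 (R = -2*(2494448 - 399986)/(-1540949 - 2095675) = -4188924/(-3636624) = -4188924*(-1)/3636624 = -2*(-349077/606104) = 349077/303052 ≈ 1.1519)
R + T(-1472, -217) = 349077/303052 + 1069 = 324311665/303052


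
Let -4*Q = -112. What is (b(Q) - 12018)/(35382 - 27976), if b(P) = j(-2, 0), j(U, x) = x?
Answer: -6009/3703 ≈ -1.6227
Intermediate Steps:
Q = 28 (Q = -¼*(-112) = 28)
b(P) = 0
(b(Q) - 12018)/(35382 - 27976) = (0 - 12018)/(35382 - 27976) = -12018/7406 = -12018*1/7406 = -6009/3703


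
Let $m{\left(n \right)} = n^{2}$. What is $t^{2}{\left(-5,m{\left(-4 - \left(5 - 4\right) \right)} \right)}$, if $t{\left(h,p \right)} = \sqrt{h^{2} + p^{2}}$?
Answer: $650$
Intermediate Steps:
$t^{2}{\left(-5,m{\left(-4 - \left(5 - 4\right) \right)} \right)} = \left(\sqrt{\left(-5\right)^{2} + \left(\left(-4 - \left(5 - 4\right)\right)^{2}\right)^{2}}\right)^{2} = \left(\sqrt{25 + \left(\left(-4 - \left(5 - 4\right)\right)^{2}\right)^{2}}\right)^{2} = \left(\sqrt{25 + \left(\left(-4 - 1\right)^{2}\right)^{2}}\right)^{2} = \left(\sqrt{25 + \left(\left(-5\right)^{2}\right)^{2}}\right)^{2} = \left(\sqrt{25 + 25^{2}}\right)^{2} = \left(\sqrt{25 + 625}\right)^{2} = \left(\sqrt{650}\right)^{2} = \left(5 \sqrt{26}\right)^{2} = 650$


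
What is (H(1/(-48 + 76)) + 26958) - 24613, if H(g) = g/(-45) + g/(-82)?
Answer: 242285273/103320 ≈ 2345.0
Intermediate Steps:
H(g) = -127*g/3690 (H(g) = g*(-1/45) + g*(-1/82) = -g/45 - g/82 = -127*g/3690)
(H(1/(-48 + 76)) + 26958) - 24613 = (-127/(3690*(-48 + 76)) + 26958) - 24613 = (-127/3690/28 + 26958) - 24613 = (-127/3690*1/28 + 26958) - 24613 = (-127/103320 + 26958) - 24613 = 2785300433/103320 - 24613 = 242285273/103320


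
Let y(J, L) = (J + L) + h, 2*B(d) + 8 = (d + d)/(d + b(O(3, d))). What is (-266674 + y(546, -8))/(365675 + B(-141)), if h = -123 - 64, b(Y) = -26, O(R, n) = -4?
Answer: -44475941/61067198 ≈ -0.72831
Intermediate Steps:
B(d) = -4 + d/(-26 + d) (B(d) = -4 + ((d + d)/(d - 26))/2 = -4 + ((2*d)/(-26 + d))/2 = -4 + (2*d/(-26 + d))/2 = -4 + d/(-26 + d))
h = -187
y(J, L) = -187 + J + L (y(J, L) = (J + L) - 187 = -187 + J + L)
(-266674 + y(546, -8))/(365675 + B(-141)) = (-266674 + (-187 + 546 - 8))/(365675 + (104 - 3*(-141))/(-26 - 141)) = (-266674 + 351)/(365675 + (104 + 423)/(-167)) = -266323/(365675 - 1/167*527) = -266323/(365675 - 527/167) = -266323/61067198/167 = -266323*167/61067198 = -44475941/61067198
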